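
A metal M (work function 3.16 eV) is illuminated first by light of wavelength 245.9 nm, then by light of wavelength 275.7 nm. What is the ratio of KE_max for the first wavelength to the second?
1.4076

Using Einstein's equation: KE_max = hc/λ - φ

For λ₁ = 245.9 nm:
E₁ = hc/λ₁ = 5.0421 eV
KE₁ = E₁ - φ = 5.0421 - 3.16 = 1.8821 eV

For λ₂ = 275.7 nm:
E₂ = hc/λ₂ = 4.4971 eV
KE₂ = E₂ - φ = 4.4971 - 3.16 = 1.3371 eV

Ratio: KE₁/KE₂ = 1.8821/1.3371 = 1.4076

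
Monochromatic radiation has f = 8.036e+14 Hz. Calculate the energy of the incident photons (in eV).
3.3234 eV

Using E = hf:

E = hf = (6.626×10⁻³⁴ J·s)(8.036e+14 Hz)
E = 3.3234 eV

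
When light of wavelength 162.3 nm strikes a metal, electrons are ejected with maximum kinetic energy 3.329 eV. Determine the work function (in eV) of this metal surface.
4.31 eV

From Einstein's photoelectric equation: KE_max = hf - φ = hc/λ - φ

Rearranging for φ:
φ = hc/λ - KE_max

Calculate photon energy:
E_photon = hc/λ = 7.6392 eV

Therefore:
φ = 7.6392 - 3.329 = 4.31 eV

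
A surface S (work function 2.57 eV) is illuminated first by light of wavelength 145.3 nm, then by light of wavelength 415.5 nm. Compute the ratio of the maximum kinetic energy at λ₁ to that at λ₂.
14.4042

Using Einstein's equation: KE_max = hc/λ - φ

For λ₁ = 145.3 nm:
E₁ = hc/λ₁ = 8.5330 eV
KE₁ = E₁ - φ = 8.5330 - 2.57 = 5.9630 eV

For λ₂ = 415.5 nm:
E₂ = hc/λ₂ = 2.9840 eV
KE₂ = E₂ - φ = 2.9840 - 2.57 = 0.4140 eV

Ratio: KE₁/KE₂ = 5.9630/0.4140 = 14.4042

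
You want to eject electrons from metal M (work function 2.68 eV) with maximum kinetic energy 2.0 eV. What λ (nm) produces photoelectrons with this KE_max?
264.92 nm

From Einstein's equation: KE_max = hc/λ - φ

Rearranging for λ:
hc/λ = KE_max + φ
λ = hc/(KE_max + φ)

Required photon energy:
E_photon = KE_max + φ = 2.0 + 2.68 = 4.68 eV

Required wavelength:
λ = hc/E_photon = (6.626×10⁻³⁴)(3×10⁸) / (4.68 × 1.602×10⁻¹⁹)
λ = 264.92 nm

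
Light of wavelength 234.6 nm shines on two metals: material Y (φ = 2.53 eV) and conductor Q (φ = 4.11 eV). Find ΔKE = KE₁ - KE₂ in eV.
1.5800 eV

Using KE_max = hc/λ - φ for each metal:

Photon energy: E = hc/λ = 5.2849 eV

For material Y (φ₁ = 2.53 eV):
KE₁ = E - φ₁ = 5.2849 - 2.53 = 2.7549 eV

For conductor Q (φ₂ = 4.11 eV):
KE₂ = E - φ₂ = 5.2849 - 4.11 = 1.1749 eV

Difference:
ΔKE = KE₁ - KE₂ = 2.7549 - 1.1749 = 1.5800 eV

Note: The difference equals the difference in work functions: 4.11 - 2.53 = 1.58 eV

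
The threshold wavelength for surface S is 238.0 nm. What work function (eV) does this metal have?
5.21 eV

At the threshold wavelength, photon energy equals work function:
φ = hc/λ₀

Calculating:
φ = (6.626×10⁻³⁴ J·s)(3×10⁸ m/s) / (238.0×10⁻⁹ m)
φ = 5.21 eV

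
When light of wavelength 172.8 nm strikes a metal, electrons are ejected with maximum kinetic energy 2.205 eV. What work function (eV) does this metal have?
4.97 eV

From Einstein's photoelectric equation: KE_max = hf - φ = hc/λ - φ

Rearranging for φ:
φ = hc/λ - KE_max

Calculate photon energy:
E_photon = hc/λ = 7.1750 eV

Therefore:
φ = 7.1750 - 2.205 = 4.97 eV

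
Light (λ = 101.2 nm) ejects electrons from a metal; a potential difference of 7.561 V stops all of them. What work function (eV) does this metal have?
4.69 eV

The stopping potential gives the maximum kinetic energy: KE_max = eV_s = 7.561 eV

From Einstein's photoelectric equation: KE_max = hc/λ - φ
Rearranging: φ = hc/λ - KE_max

Calculate photon energy:
E_photon = hc/λ = (6.626×10⁻³⁴ J·s)(3×10⁸ m/s) / (101.2×10⁻⁹ m) = 12.2514 eV

Therefore:
φ = 12.2514 - 7.561 = 4.69 eV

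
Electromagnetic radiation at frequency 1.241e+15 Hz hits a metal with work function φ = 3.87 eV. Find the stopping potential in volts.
1.2624 V

The stopping potential V_s satisfies: eV_s = KE_max

First, find KE_max using Einstein's equation:
E_photon = hf = (6.626×10⁻³⁴ J·s)(1.241e+15 Hz) = 5.1324 eV
KE_max = E_photon - φ = 5.1324 - 3.87 = 1.2624 eV

Since eV_s = KE_max:
V_s = KE_max/e = 1.2624 V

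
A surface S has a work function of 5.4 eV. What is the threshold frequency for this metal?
1.3057e+15 Hz

The threshold frequency is when the photon energy equals the work function:
hf₀ = φ

Solving for f₀:
f₀ = φ/h = (5.4 eV × 1.602×10⁻¹⁹ J/eV) / (6.626×10⁻³⁴ J·s)
f₀ = 1.3057e+15 Hz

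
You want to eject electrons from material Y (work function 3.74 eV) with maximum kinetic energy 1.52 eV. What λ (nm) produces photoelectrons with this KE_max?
235.71 nm

From Einstein's equation: KE_max = hc/λ - φ

Rearranging for λ:
hc/λ = KE_max + φ
λ = hc/(KE_max + φ)

Required photon energy:
E_photon = KE_max + φ = 1.52 + 3.74 = 5.26 eV

Required wavelength:
λ = hc/E_photon = (6.626×10⁻³⁴)(3×10⁸) / (5.26 × 1.602×10⁻¹⁹)
λ = 235.71 nm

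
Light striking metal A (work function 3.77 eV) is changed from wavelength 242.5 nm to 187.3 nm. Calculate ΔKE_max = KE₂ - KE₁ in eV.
1.5068 eV

Using Einstein's equation: KE_max = hc/λ - φ

For λ₁ = 242.5 nm:
KE₁ = hc/λ₁ - φ = 5.1128 - 3.77 = 1.3428 eV

For λ₂ = 187.3 nm:
KE₂ = hc/λ₂ - φ = 6.6196 - 3.77 = 2.8496 eV

Change in KE:
ΔKE = KE₂ - KE₁ = 2.8496 - 1.3428 = 1.5068 eV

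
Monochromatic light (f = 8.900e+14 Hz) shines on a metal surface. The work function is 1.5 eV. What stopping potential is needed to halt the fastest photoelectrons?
2.1807 V

The stopping potential V_s satisfies: eV_s = KE_max

First, find KE_max using Einstein's equation:
E_photon = hf = (6.626×10⁻³⁴ J·s)(8.900e+14 Hz) = 3.6807 eV
KE_max = E_photon - φ = 3.6807 - 1.5 = 2.1807 eV

Since eV_s = KE_max:
V_s = KE_max/e = 2.1807 V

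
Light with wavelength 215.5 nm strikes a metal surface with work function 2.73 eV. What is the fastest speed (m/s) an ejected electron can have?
1.0313e+06 m/s

First, find the maximum kinetic energy:
E_photon = hc/λ = 5.7533 eV
KE_max = E_photon - φ = 5.7533 - 2.73 = 3.0233 eV

Convert to Joules: KE_max = 3.0233 × 1.602×10⁻¹⁹ J = 4.8439e-19 J

Then use KE = ½mv² to find velocity:
v = √(2·KE/m) = √(2 × 4.8439e-19 J / 9.109e-31 kg)
v = 1.0313e+06 m/s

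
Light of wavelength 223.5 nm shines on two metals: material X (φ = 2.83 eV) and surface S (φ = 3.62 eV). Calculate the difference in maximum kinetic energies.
0.7900 eV

Using KE_max = hc/λ - φ for each metal:

Photon energy: E = hc/λ = 5.5474 eV

For material X (φ₁ = 2.83 eV):
KE₁ = E - φ₁ = 5.5474 - 2.83 = 2.7174 eV

For surface S (φ₂ = 3.62 eV):
KE₂ = E - φ₂ = 5.5474 - 3.62 = 1.9274 eV

Difference:
ΔKE = KE₁ - KE₂ = 2.7174 - 1.9274 = 0.7900 eV

Note: The difference equals the difference in work functions: 3.62 - 2.83 = 0.79 eV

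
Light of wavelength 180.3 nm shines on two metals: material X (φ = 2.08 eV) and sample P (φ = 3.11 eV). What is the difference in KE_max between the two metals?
1.0300 eV

Using KE_max = hc/λ - φ for each metal:

Photon energy: E = hc/λ = 6.8766 eV

For material X (φ₁ = 2.08 eV):
KE₁ = E - φ₁ = 6.8766 - 2.08 = 4.7966 eV

For sample P (φ₂ = 3.11 eV):
KE₂ = E - φ₂ = 6.8766 - 3.11 = 3.7666 eV

Difference:
ΔKE = KE₁ - KE₂ = 4.7966 - 3.7666 = 1.0300 eV

Note: The difference equals the difference in work functions: 3.11 - 2.08 = 1.03 eV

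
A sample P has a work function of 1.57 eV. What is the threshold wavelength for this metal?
789.71 nm

The threshold wavelength is when the photon energy equals the work function:
hc/λ₀ = φ

Solving for λ₀:
λ₀ = hc/φ = (6.626×10⁻³⁴ J·s)(3×10⁸ m/s) / (1.57 eV × 1.602×10⁻¹⁹ J/eV)
λ₀ = 789.71 nm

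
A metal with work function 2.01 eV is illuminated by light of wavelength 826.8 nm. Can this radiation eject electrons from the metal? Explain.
No

For photoemission, the photon energy must exceed the work function.

Photon energy: E = hc/λ = 1.4996 eV
Work function: φ = 2.01 eV

Since E_photon (1.4996 eV) < φ (2.01 eV), photoemission will NOT occur.
The threshold wavelength is λ₀ = hc/φ = 616.8 nm.
Since 826.8 nm > 616.8 nm, the photons lack sufficient energy.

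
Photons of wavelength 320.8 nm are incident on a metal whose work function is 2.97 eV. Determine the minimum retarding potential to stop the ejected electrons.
0.8948 V

The stopping potential V_s satisfies: eV_s = KE_max

First, find KE_max using Einstein's equation:
E_photon = hc/λ = 3.8648 eV
KE_max = E_photon - φ = 3.8648 - 2.97 = 0.8948 eV

Since eV_s = KE_max:
V_s = KE_max/e = 0.8948 V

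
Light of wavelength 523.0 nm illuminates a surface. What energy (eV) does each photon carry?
2.3706 eV

Using E = hf = hc/λ:

E = hc/λ = (6.626×10⁻³⁴ J·s)(3×10⁸ m/s) / (523.0×10⁻⁹ m)
E = 2.3706 eV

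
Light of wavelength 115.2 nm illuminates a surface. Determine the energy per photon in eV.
10.7625 eV

Using E = hf = hc/λ:

E = hc/λ = (6.626×10⁻³⁴ J·s)(3×10⁸ m/s) / (115.2×10⁻⁹ m)
E = 10.7625 eV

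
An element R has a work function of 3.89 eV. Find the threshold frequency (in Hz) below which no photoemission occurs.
9.4060e+14 Hz

The threshold frequency is when the photon energy equals the work function:
hf₀ = φ

Solving for f₀:
f₀ = φ/h = (3.89 eV × 1.602×10⁻¹⁹ J/eV) / (6.626×10⁻³⁴ J·s)
f₀ = 9.4060e+14 Hz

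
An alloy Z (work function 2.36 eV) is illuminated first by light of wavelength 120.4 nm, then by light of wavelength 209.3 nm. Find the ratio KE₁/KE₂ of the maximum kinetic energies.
2.2273

Using Einstein's equation: KE_max = hc/λ - φ

For λ₁ = 120.4 nm:
E₁ = hc/λ₁ = 10.2977 eV
KE₁ = E₁ - φ = 10.2977 - 2.36 = 7.9377 eV

For λ₂ = 209.3 nm:
E₂ = hc/λ₂ = 5.9238 eV
KE₂ = E₂ - φ = 5.9238 - 2.36 = 3.5638 eV

Ratio: KE₁/KE₂ = 7.9377/3.5638 = 2.2273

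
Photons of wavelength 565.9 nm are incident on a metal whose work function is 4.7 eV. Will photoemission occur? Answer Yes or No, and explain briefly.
No

For photoemission, the photon energy must exceed the work function.

Photon energy: E = hc/λ = 2.1909 eV
Work function: φ = 4.7 eV

Since E_photon (2.1909 eV) < φ (4.7 eV), photoemission will NOT occur.
The threshold wavelength is λ₀ = hc/φ = 263.8 nm.
Since 565.9 nm > 263.8 nm, the photons lack sufficient energy.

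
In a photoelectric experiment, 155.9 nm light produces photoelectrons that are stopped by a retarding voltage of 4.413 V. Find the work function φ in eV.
3.54 eV

The stopping potential gives the maximum kinetic energy: KE_max = eV_s = 4.413 eV

From Einstein's photoelectric equation: KE_max = hc/λ - φ
Rearranging: φ = hc/λ - KE_max

Calculate photon energy:
E_photon = hc/λ = (6.626×10⁻³⁴ J·s)(3×10⁸ m/s) / (155.9×10⁻⁹ m) = 7.9528 eV

Therefore:
φ = 7.9528 - 4.413 = 3.54 eV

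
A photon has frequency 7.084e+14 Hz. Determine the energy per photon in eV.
2.9297 eV

Using E = hf:

E = hf = (6.626×10⁻³⁴ J·s)(7.084e+14 Hz)
E = 2.9297 eV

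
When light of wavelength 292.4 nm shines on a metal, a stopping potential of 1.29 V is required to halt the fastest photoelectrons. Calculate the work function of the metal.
2.95 eV

The stopping potential gives the maximum kinetic energy: KE_max = eV_s = 1.29 eV

From Einstein's photoelectric equation: KE_max = hc/λ - φ
Rearranging: φ = hc/λ - KE_max

Calculate photon energy:
E_photon = hc/λ = (6.626×10⁻³⁴ J·s)(3×10⁸ m/s) / (292.4×10⁻⁹ m) = 4.2402 eV

Therefore:
φ = 4.2402 - 1.29 = 2.95 eV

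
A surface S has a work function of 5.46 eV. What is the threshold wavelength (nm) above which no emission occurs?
227.08 nm

The threshold wavelength is when the photon energy equals the work function:
hc/λ₀ = φ

Solving for λ₀:
λ₀ = hc/φ = (6.626×10⁻³⁴ J·s)(3×10⁸ m/s) / (5.46 eV × 1.602×10⁻¹⁹ J/eV)
λ₀ = 227.08 nm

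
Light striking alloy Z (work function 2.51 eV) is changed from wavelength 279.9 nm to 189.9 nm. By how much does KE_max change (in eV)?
2.0993 eV

Using Einstein's equation: KE_max = hc/λ - φ

For λ₁ = 279.9 nm:
KE₁ = hc/λ₁ - φ = 4.4296 - 2.51 = 1.9196 eV

For λ₂ = 189.9 nm:
KE₂ = hc/λ₂ - φ = 6.5289 - 2.51 = 4.0189 eV

Change in KE:
ΔKE = KE₂ - KE₁ = 4.0189 - 1.9196 = 2.0993 eV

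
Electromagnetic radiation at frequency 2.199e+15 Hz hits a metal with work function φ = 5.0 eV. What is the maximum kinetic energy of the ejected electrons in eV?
4.0943 eV

Using Einstein's photoelectric equation: KE_max = hf - φ

First, calculate the photon energy:
E_photon = hf = (6.626×10⁻³⁴ J·s)(2.199e+15 Hz)
E_photon = 9.0943 eV

Then, the maximum kinetic energy:
KE_max = E_photon - φ = 9.0943 eV - 5.0 eV = 4.0943 eV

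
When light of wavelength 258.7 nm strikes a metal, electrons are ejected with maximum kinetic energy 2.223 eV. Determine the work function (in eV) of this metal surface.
2.57 eV

From Einstein's photoelectric equation: KE_max = hf - φ = hc/λ - φ

Rearranging for φ:
φ = hc/λ - KE_max

Calculate photon energy:
E_photon = hc/λ = 4.7926 eV

Therefore:
φ = 4.7926 - 2.223 = 2.57 eV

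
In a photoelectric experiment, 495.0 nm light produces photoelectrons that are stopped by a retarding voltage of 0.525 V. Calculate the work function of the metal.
1.98 eV

The stopping potential gives the maximum kinetic energy: KE_max = eV_s = 0.525 eV

From Einstein's photoelectric equation: KE_max = hc/λ - φ
Rearranging: φ = hc/λ - KE_max

Calculate photon energy:
E_photon = hc/λ = (6.626×10⁻³⁴ J·s)(3×10⁸ m/s) / (495.0×10⁻⁹ m) = 2.5047 eV

Therefore:
φ = 2.5047 - 0.525 = 1.98 eV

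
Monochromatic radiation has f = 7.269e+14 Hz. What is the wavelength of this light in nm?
412.43 nm

Using the wave equation: c = fλ

Solving for wavelength:
λ = c/f = (3×10⁸ m/s) / (7.269e+14 Hz)
λ = 412.43 nm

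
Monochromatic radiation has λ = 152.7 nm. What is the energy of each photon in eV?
8.1195 eV

Using E = hf = hc/λ:

E = hc/λ = (6.626×10⁻³⁴ J·s)(3×10⁸ m/s) / (152.7×10⁻⁹ m)
E = 8.1195 eV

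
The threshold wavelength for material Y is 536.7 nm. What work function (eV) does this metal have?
2.31 eV

At the threshold wavelength, photon energy equals work function:
φ = hc/λ₀

Calculating:
φ = (6.626×10⁻³⁴ J·s)(3×10⁸ m/s) / (536.7×10⁻⁹ m)
φ = 2.31 eV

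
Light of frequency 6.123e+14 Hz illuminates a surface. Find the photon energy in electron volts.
2.5323 eV

Using E = hf:

E = hf = (6.626×10⁻³⁴ J·s)(6.123e+14 Hz)
E = 2.5323 eV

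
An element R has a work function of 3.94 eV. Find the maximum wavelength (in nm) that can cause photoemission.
314.68 nm

The threshold wavelength is when the photon energy equals the work function:
hc/λ₀ = φ

Solving for λ₀:
λ₀ = hc/φ = (6.626×10⁻³⁴ J·s)(3×10⁸ m/s) / (3.94 eV × 1.602×10⁻¹⁹ J/eV)
λ₀ = 314.68 nm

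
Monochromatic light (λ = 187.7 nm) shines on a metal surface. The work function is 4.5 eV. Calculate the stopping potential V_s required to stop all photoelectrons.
2.1054 V

The stopping potential V_s satisfies: eV_s = KE_max

First, find KE_max using Einstein's equation:
E_photon = hc/λ = 6.6054 eV
KE_max = E_photon - φ = 6.6054 - 4.5 = 2.1054 eV

Since eV_s = KE_max:
V_s = KE_max/e = 2.1054 V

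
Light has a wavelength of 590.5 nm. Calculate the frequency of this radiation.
5.0769e+14 Hz

Using the wave equation: c = fλ

Solving for frequency:
f = c/λ = (3×10⁸ m/s) / (590.5×10⁻⁹ m)
f = 5.0769e+14 Hz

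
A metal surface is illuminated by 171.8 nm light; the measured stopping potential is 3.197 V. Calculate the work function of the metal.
4.02 eV

The stopping potential gives the maximum kinetic energy: KE_max = eV_s = 3.197 eV

From Einstein's photoelectric equation: KE_max = hc/λ - φ
Rearranging: φ = hc/λ - KE_max

Calculate photon energy:
E_photon = hc/λ = (6.626×10⁻³⁴ J·s)(3×10⁸ m/s) / (171.8×10⁻⁹ m) = 7.2168 eV

Therefore:
φ = 7.2168 - 3.197 = 4.02 eV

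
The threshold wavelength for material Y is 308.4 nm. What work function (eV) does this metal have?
4.02 eV

At the threshold wavelength, photon energy equals work function:
φ = hc/λ₀

Calculating:
φ = (6.626×10⁻³⁴ J·s)(3×10⁸ m/s) / (308.4×10⁻⁹ m)
φ = 4.02 eV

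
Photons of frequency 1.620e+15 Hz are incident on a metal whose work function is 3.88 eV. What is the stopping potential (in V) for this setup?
2.8198 V

The stopping potential V_s satisfies: eV_s = KE_max

First, find KE_max using Einstein's equation:
E_photon = hf = (6.626×10⁻³⁴ J·s)(1.620e+15 Hz) = 6.6998 eV
KE_max = E_photon - φ = 6.6998 - 3.88 = 2.8198 eV

Since eV_s = KE_max:
V_s = KE_max/e = 2.8198 V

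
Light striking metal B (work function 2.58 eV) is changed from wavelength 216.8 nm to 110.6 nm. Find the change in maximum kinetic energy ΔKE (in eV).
5.4913 eV

Using Einstein's equation: KE_max = hc/λ - φ

For λ₁ = 216.8 nm:
KE₁ = hc/λ₁ - φ = 5.7188 - 2.58 = 3.1388 eV

For λ₂ = 110.6 nm:
KE₂ = hc/λ₂ - φ = 11.2101 - 2.58 = 8.6301 eV

Change in KE:
ΔKE = KE₂ - KE₁ = 8.6301 - 3.1388 = 5.4913 eV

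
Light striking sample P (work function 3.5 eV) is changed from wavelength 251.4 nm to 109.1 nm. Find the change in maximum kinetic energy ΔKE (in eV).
6.4325 eV

Using Einstein's equation: KE_max = hc/λ - φ

For λ₁ = 251.4 nm:
KE₁ = hc/λ₁ - φ = 4.9318 - 3.5 = 1.4318 eV

For λ₂ = 109.1 nm:
KE₂ = hc/λ₂ - φ = 11.3643 - 3.5 = 7.8643 eV

Change in KE:
ΔKE = KE₂ - KE₁ = 7.8643 - 1.4318 = 6.4325 eV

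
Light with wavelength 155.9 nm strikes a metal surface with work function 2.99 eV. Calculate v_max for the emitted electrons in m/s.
1.3213e+06 m/s

First, find the maximum kinetic energy:
E_photon = hc/λ = 7.9528 eV
KE_max = E_photon - φ = 7.9528 - 2.99 = 4.9628 eV

Convert to Joules: KE_max = 4.9628 × 1.602×10⁻¹⁹ J = 7.9513e-19 J

Then use KE = ½mv² to find velocity:
v = √(2·KE/m) = √(2 × 7.9513e-19 J / 9.109e-31 kg)
v = 1.3213e+06 m/s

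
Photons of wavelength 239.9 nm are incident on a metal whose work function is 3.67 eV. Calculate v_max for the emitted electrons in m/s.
7.2595e+05 m/s

First, find the maximum kinetic energy:
E_photon = hc/λ = 5.1682 eV
KE_max = E_photon - φ = 5.1682 - 3.67 = 1.4982 eV

Convert to Joules: KE_max = 1.4982 × 1.602×10⁻¹⁹ J = 2.4003e-19 J

Then use KE = ½mv² to find velocity:
v = √(2·KE/m) = √(2 × 2.4003e-19 J / 9.109e-31 kg)
v = 7.2595e+05 m/s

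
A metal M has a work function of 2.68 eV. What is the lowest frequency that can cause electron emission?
6.4802e+14 Hz

The threshold frequency is when the photon energy equals the work function:
hf₀ = φ

Solving for f₀:
f₀ = φ/h = (2.68 eV × 1.602×10⁻¹⁹ J/eV) / (6.626×10⁻³⁴ J·s)
f₀ = 6.4802e+14 Hz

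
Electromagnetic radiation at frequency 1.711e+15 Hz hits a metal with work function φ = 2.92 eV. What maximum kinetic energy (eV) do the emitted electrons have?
4.1561 eV

Using Einstein's photoelectric equation: KE_max = hf - φ

First, calculate the photon energy:
E_photon = hf = (6.626×10⁻³⁴ J·s)(1.711e+15 Hz)
E_photon = 7.0761 eV

Then, the maximum kinetic energy:
KE_max = E_photon - φ = 7.0761 eV - 2.92 eV = 4.1561 eV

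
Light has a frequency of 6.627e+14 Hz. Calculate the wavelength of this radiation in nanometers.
452.38 nm

Using the wave equation: c = fλ

Solving for wavelength:
λ = c/f = (3×10⁸ m/s) / (6.627e+14 Hz)
λ = 452.38 nm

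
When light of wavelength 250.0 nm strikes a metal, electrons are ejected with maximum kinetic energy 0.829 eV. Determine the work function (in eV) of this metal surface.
4.13 eV

From Einstein's photoelectric equation: KE_max = hf - φ = hc/λ - φ

Rearranging for φ:
φ = hc/λ - KE_max

Calculate photon energy:
E_photon = hc/λ = 4.9594 eV

Therefore:
φ = 4.9594 - 0.829 = 4.13 eV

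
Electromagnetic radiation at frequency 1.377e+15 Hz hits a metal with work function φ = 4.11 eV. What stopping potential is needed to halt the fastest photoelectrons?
1.5848 V

The stopping potential V_s satisfies: eV_s = KE_max

First, find KE_max using Einstein's equation:
E_photon = hf = (6.626×10⁻³⁴ J·s)(1.377e+15 Hz) = 5.6948 eV
KE_max = E_photon - φ = 5.6948 - 4.11 = 1.5848 eV

Since eV_s = KE_max:
V_s = KE_max/e = 1.5848 V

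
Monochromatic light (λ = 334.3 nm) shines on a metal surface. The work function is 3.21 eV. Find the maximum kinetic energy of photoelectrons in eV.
0.4988 eV

Using Einstein's photoelectric equation: KE_max = hf - φ = hc/λ - φ

First, calculate the photon energy:
E_photon = hc/λ = (6.626×10⁻³⁴ J·s)(3×10⁸ m/s) / (334.3×10⁻⁹ m)
E_photon = 3.7088 eV

Then, the maximum kinetic energy:
KE_max = E_photon - φ = 3.7088 eV - 3.21 eV = 0.4988 eV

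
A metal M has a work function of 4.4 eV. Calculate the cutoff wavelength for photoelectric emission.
281.78 nm

The threshold wavelength is when the photon energy equals the work function:
hc/λ₀ = φ

Solving for λ₀:
λ₀ = hc/φ = (6.626×10⁻³⁴ J·s)(3×10⁸ m/s) / (4.4 eV × 1.602×10⁻¹⁹ J/eV)
λ₀ = 281.78 nm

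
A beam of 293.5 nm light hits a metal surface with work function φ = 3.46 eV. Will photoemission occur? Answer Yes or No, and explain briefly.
Yes

For photoemission, the photon energy must exceed the work function.

Photon energy: E = hc/λ = 4.2243 eV
Work function: φ = 3.46 eV

Since E_photon (4.2243 eV) > φ (3.46 eV), photoemission WILL occur.
The threshold wavelength is λ₀ = hc/φ = 358.3 nm.
Since 293.5 nm < 358.3 nm, the light has sufficient energy.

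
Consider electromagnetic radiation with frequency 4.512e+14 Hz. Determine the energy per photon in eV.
1.8660 eV

Using E = hf:

E = hf = (6.626×10⁻³⁴ J·s)(4.512e+14 Hz)
E = 1.8660 eV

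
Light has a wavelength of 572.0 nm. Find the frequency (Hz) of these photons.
5.2411e+14 Hz

Using the wave equation: c = fλ

Solving for frequency:
f = c/λ = (3×10⁸ m/s) / (572.0×10⁻⁹ m)
f = 5.2411e+14 Hz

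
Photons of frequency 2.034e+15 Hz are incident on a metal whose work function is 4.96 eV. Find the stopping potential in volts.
3.4519 V

The stopping potential V_s satisfies: eV_s = KE_max

First, find KE_max using Einstein's equation:
E_photon = hf = (6.626×10⁻³⁴ J·s)(2.034e+15 Hz) = 8.4119 eV
KE_max = E_photon - φ = 8.4119 - 4.96 = 3.4519 eV

Since eV_s = KE_max:
V_s = KE_max/e = 3.4519 V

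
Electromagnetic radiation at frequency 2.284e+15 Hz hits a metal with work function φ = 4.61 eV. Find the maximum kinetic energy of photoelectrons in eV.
4.8359 eV

Using Einstein's photoelectric equation: KE_max = hf - φ

First, calculate the photon energy:
E_photon = hf = (6.626×10⁻³⁴ J·s)(2.284e+15 Hz)
E_photon = 9.4459 eV

Then, the maximum kinetic energy:
KE_max = E_photon - φ = 9.4459 eV - 4.61 eV = 4.8359 eV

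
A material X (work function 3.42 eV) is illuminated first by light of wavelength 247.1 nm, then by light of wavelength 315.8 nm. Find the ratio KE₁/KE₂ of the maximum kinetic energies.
3.1570

Using Einstein's equation: KE_max = hc/λ - φ

For λ₁ = 247.1 nm:
E₁ = hc/λ₁ = 5.0176 eV
KE₁ = E₁ - φ = 5.0176 - 3.42 = 1.5976 eV

For λ₂ = 315.8 nm:
E₂ = hc/λ₂ = 3.9260 eV
KE₂ = E₂ - φ = 3.9260 - 3.42 = 0.5060 eV

Ratio: KE₁/KE₂ = 1.5976/0.5060 = 3.1570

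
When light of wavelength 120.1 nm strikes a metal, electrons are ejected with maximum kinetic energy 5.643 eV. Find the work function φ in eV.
4.68 eV

From Einstein's photoelectric equation: KE_max = hf - φ = hc/λ - φ

Rearranging for φ:
φ = hc/λ - KE_max

Calculate photon energy:
E_photon = hc/λ = 10.3234 eV

Therefore:
φ = 10.3234 - 5.643 = 4.68 eV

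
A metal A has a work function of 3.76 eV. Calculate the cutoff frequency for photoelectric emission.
9.0916e+14 Hz

The threshold frequency is when the photon energy equals the work function:
hf₀ = φ

Solving for f₀:
f₀ = φ/h = (3.76 eV × 1.602×10⁻¹⁹ J/eV) / (6.626×10⁻³⁴ J·s)
f₀ = 9.0916e+14 Hz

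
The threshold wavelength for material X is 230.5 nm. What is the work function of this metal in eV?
5.38 eV

At the threshold wavelength, photon energy equals work function:
φ = hc/λ₀

Calculating:
φ = (6.626×10⁻³⁴ J·s)(3×10⁸ m/s) / (230.5×10⁻⁹ m)
φ = 5.38 eV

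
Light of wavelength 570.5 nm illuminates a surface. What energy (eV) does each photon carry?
2.1733 eV

Using E = hf = hc/λ:

E = hc/λ = (6.626×10⁻³⁴ J·s)(3×10⁸ m/s) / (570.5×10⁻⁹ m)
E = 2.1733 eV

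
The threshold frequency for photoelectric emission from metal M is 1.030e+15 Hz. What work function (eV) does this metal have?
4.26 eV

At the threshold frequency, photon energy equals work function:
φ = hf₀

Calculating:
φ = (6.626×10⁻³⁴ J·s)(1.030e+15 Hz)
φ = 4.26 eV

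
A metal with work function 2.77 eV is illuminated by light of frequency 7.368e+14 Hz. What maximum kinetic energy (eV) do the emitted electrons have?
0.2772 eV

Using Einstein's photoelectric equation: KE_max = hf - φ

First, calculate the photon energy:
E_photon = hf = (6.626×10⁻³⁴ J·s)(7.368e+14 Hz)
E_photon = 3.0472 eV

Then, the maximum kinetic energy:
KE_max = E_photon - φ = 3.0472 eV - 2.77 eV = 0.2772 eV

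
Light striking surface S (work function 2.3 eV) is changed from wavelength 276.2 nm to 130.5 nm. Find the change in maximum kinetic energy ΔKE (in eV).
5.0118 eV

Using Einstein's equation: KE_max = hc/λ - φ

For λ₁ = 276.2 nm:
KE₁ = hc/λ₁ - φ = 4.4889 - 2.3 = 2.1889 eV

For λ₂ = 130.5 nm:
KE₂ = hc/λ₂ - φ = 9.5007 - 2.3 = 7.2007 eV

Change in KE:
ΔKE = KE₂ - KE₁ = 7.2007 - 2.1889 = 5.0118 eV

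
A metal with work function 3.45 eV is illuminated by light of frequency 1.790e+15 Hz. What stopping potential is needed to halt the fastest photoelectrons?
3.9528 V

The stopping potential V_s satisfies: eV_s = KE_max

First, find KE_max using Einstein's equation:
E_photon = hf = (6.626×10⁻³⁴ J·s)(1.790e+15 Hz) = 7.4028 eV
KE_max = E_photon - φ = 7.4028 - 3.45 = 3.9528 eV

Since eV_s = KE_max:
V_s = KE_max/e = 3.9528 V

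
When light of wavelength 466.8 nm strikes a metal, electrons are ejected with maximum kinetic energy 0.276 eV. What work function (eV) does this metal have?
2.38 eV

From Einstein's photoelectric equation: KE_max = hf - φ = hc/λ - φ

Rearranging for φ:
φ = hc/λ - KE_max

Calculate photon energy:
E_photon = hc/λ = 2.6560 eV

Therefore:
φ = 2.6560 - 0.276 = 2.38 eV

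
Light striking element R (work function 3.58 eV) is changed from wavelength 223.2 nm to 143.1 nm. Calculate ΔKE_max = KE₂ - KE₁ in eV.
3.1093 eV

Using Einstein's equation: KE_max = hc/λ - φ

For λ₁ = 223.2 nm:
KE₁ = hc/λ₁ - φ = 5.5548 - 3.58 = 1.9748 eV

For λ₂ = 143.1 nm:
KE₂ = hc/λ₂ - φ = 8.6642 - 3.58 = 5.0842 eV

Change in KE:
ΔKE = KE₂ - KE₁ = 5.0842 - 1.9748 = 3.1093 eV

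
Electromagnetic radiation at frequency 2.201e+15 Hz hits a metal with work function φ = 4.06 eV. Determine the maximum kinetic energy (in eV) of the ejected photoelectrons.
5.0426 eV

Using Einstein's photoelectric equation: KE_max = hf - φ

First, calculate the photon energy:
E_photon = hf = (6.626×10⁻³⁴ J·s)(2.201e+15 Hz)
E_photon = 9.1026 eV

Then, the maximum kinetic energy:
KE_max = E_photon - φ = 9.1026 eV - 4.06 eV = 5.0426 eV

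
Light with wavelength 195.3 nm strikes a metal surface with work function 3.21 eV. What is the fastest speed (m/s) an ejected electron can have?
1.0507e+06 m/s

First, find the maximum kinetic energy:
E_photon = hc/λ = 6.3484 eV
KE_max = E_photon - φ = 6.3484 - 3.21 = 3.1384 eV

Convert to Joules: KE_max = 3.1384 × 1.602×10⁻¹⁹ J = 5.0283e-19 J

Then use KE = ½mv² to find velocity:
v = √(2·KE/m) = √(2 × 5.0283e-19 J / 9.109e-31 kg)
v = 1.0507e+06 m/s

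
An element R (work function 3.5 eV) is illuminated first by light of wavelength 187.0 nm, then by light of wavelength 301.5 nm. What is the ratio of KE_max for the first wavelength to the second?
5.1126

Using Einstein's equation: KE_max = hc/λ - φ

For λ₁ = 187.0 nm:
E₁ = hc/λ₁ = 6.6302 eV
KE₁ = E₁ - φ = 6.6302 - 3.5 = 3.1302 eV

For λ₂ = 301.5 nm:
E₂ = hc/λ₂ = 4.1122 eV
KE₂ = E₂ - φ = 4.1122 - 3.5 = 0.6122 eV

Ratio: KE₁/KE₂ = 3.1302/0.6122 = 5.1126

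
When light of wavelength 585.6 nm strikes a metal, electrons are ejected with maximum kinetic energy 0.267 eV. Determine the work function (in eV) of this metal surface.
1.85 eV

From Einstein's photoelectric equation: KE_max = hf - φ = hc/λ - φ

Rearranging for φ:
φ = hc/λ - KE_max

Calculate photon energy:
E_photon = hc/λ = 2.1172 eV

Therefore:
φ = 2.1172 - 0.267 = 1.85 eV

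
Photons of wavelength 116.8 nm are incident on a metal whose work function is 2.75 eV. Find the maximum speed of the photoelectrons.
1.6633e+06 m/s

First, find the maximum kinetic energy:
E_photon = hc/λ = 10.6151 eV
KE_max = E_photon - φ = 10.6151 - 2.75 = 7.8651 eV

Convert to Joules: KE_max = 7.8651 × 1.602×10⁻¹⁹ J = 1.2601e-18 J

Then use KE = ½mv² to find velocity:
v = √(2·KE/m) = √(2 × 1.2601e-18 J / 9.109e-31 kg)
v = 1.6633e+06 m/s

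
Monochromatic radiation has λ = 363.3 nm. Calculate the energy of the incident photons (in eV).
3.4127 eV

Using E = hf = hc/λ:

E = hc/λ = (6.626×10⁻³⁴ J·s)(3×10⁸ m/s) / (363.3×10⁻⁹ m)
E = 3.4127 eV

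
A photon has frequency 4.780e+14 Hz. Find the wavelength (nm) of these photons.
627.18 nm

Using the wave equation: c = fλ

Solving for wavelength:
λ = c/f = (3×10⁸ m/s) / (4.780e+14 Hz)
λ = 627.18 nm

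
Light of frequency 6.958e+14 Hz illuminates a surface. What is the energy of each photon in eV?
2.8776 eV

Using E = hf:

E = hf = (6.626×10⁻³⁴ J·s)(6.958e+14 Hz)
E = 2.8776 eV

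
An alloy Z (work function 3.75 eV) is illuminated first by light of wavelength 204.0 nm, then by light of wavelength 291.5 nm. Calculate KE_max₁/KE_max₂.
4.6246

Using Einstein's equation: KE_max = hc/λ - φ

For λ₁ = 204.0 nm:
E₁ = hc/λ₁ = 6.0777 eV
KE₁ = E₁ - φ = 6.0777 - 3.75 = 2.3277 eV

For λ₂ = 291.5 nm:
E₂ = hc/λ₂ = 4.2533 eV
KE₂ = E₂ - φ = 4.2533 - 3.75 = 0.5033 eV

Ratio: KE₁/KE₂ = 2.3277/0.5033 = 4.6246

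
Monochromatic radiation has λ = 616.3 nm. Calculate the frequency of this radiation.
4.8644e+14 Hz

Using the wave equation: c = fλ

Solving for frequency:
f = c/λ = (3×10⁸ m/s) / (616.3×10⁻⁹ m)
f = 4.8644e+14 Hz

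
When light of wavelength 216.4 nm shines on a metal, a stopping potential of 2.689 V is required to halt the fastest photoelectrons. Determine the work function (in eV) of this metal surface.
3.04 eV

The stopping potential gives the maximum kinetic energy: KE_max = eV_s = 2.689 eV

From Einstein's photoelectric equation: KE_max = hc/λ - φ
Rearranging: φ = hc/λ - KE_max

Calculate photon energy:
E_photon = hc/λ = (6.626×10⁻³⁴ J·s)(3×10⁸ m/s) / (216.4×10⁻⁹ m) = 5.7294 eV

Therefore:
φ = 5.7294 - 2.689 = 3.04 eV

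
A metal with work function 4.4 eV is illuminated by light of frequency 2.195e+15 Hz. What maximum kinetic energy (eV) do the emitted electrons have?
4.6778 eV

Using Einstein's photoelectric equation: KE_max = hf - φ

First, calculate the photon energy:
E_photon = hf = (6.626×10⁻³⁴ J·s)(2.195e+15 Hz)
E_photon = 9.0778 eV

Then, the maximum kinetic energy:
KE_max = E_photon - φ = 9.0778 eV - 4.4 eV = 4.6778 eV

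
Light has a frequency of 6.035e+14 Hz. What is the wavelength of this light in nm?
496.76 nm

Using the wave equation: c = fλ

Solving for wavelength:
λ = c/f = (3×10⁸ m/s) / (6.035e+14 Hz)
λ = 496.76 nm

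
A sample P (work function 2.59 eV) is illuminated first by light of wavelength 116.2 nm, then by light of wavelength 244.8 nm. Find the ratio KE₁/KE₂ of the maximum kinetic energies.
3.2650

Using Einstein's equation: KE_max = hc/λ - φ

For λ₁ = 116.2 nm:
E₁ = hc/λ₁ = 10.6699 eV
KE₁ = E₁ - φ = 10.6699 - 2.59 = 8.0799 eV

For λ₂ = 244.8 nm:
E₂ = hc/λ₂ = 5.0647 eV
KE₂ = E₂ - φ = 5.0647 - 2.59 = 2.4747 eV

Ratio: KE₁/KE₂ = 8.0799/2.4747 = 3.2650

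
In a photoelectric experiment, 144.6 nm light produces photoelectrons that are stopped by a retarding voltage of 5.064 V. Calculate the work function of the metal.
3.51 eV

The stopping potential gives the maximum kinetic energy: KE_max = eV_s = 5.064 eV

From Einstein's photoelectric equation: KE_max = hc/λ - φ
Rearranging: φ = hc/λ - KE_max

Calculate photon energy:
E_photon = hc/λ = (6.626×10⁻³⁴ J·s)(3×10⁸ m/s) / (144.6×10⁻⁹ m) = 8.5743 eV

Therefore:
φ = 8.5743 - 5.064 = 3.51 eV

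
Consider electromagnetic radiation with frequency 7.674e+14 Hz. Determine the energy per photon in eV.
3.1737 eV

Using E = hf:

E = hf = (6.626×10⁻³⁴ J·s)(7.674e+14 Hz)
E = 3.1737 eV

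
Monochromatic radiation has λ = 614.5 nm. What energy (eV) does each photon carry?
2.0176 eV

Using E = hf = hc/λ:

E = hc/λ = (6.626×10⁻³⁴ J·s)(3×10⁸ m/s) / (614.5×10⁻⁹ m)
E = 2.0176 eV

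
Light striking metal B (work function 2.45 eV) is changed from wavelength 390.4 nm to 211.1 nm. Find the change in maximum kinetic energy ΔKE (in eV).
2.6974 eV

Using Einstein's equation: KE_max = hc/λ - φ

For λ₁ = 390.4 nm:
KE₁ = hc/λ₁ - φ = 3.1758 - 2.45 = 0.7258 eV

For λ₂ = 211.1 nm:
KE₂ = hc/λ₂ - φ = 5.8732 - 2.45 = 3.4232 eV

Change in KE:
ΔKE = KE₂ - KE₁ = 3.4232 - 0.7258 = 2.6974 eV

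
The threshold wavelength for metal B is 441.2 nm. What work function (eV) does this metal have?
2.81 eV

At the threshold wavelength, photon energy equals work function:
φ = hc/λ₀

Calculating:
φ = (6.626×10⁻³⁴ J·s)(3×10⁸ m/s) / (441.2×10⁻⁹ m)
φ = 2.81 eV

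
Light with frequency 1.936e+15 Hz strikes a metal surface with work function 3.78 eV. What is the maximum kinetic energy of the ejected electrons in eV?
4.2267 eV

Using Einstein's photoelectric equation: KE_max = hf - φ

First, calculate the photon energy:
E_photon = hf = (6.626×10⁻³⁴ J·s)(1.936e+15 Hz)
E_photon = 8.0067 eV

Then, the maximum kinetic energy:
KE_max = E_photon - φ = 8.0067 eV - 3.78 eV = 4.2267 eV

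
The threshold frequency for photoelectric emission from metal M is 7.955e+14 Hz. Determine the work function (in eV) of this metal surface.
3.29 eV

At the threshold frequency, photon energy equals work function:
φ = hf₀

Calculating:
φ = (6.626×10⁻³⁴ J·s)(7.955e+14 Hz)
φ = 3.29 eV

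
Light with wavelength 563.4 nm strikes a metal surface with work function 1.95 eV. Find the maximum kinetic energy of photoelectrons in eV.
0.2506 eV

Using Einstein's photoelectric equation: KE_max = hf - φ = hc/λ - φ

First, calculate the photon energy:
E_photon = hc/λ = (6.626×10⁻³⁴ J·s)(3×10⁸ m/s) / (563.4×10⁻⁹ m)
E_photon = 2.2006 eV

Then, the maximum kinetic energy:
KE_max = E_photon - φ = 2.2006 eV - 1.95 eV = 0.2506 eV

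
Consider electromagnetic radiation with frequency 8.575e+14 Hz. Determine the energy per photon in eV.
3.5463 eV

Using E = hf:

E = hf = (6.626×10⁻³⁴ J·s)(8.575e+14 Hz)
E = 3.5463 eV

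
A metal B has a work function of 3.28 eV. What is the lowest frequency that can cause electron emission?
7.9310e+14 Hz

The threshold frequency is when the photon energy equals the work function:
hf₀ = φ

Solving for f₀:
f₀ = φ/h = (3.28 eV × 1.602×10⁻¹⁹ J/eV) / (6.626×10⁻³⁴ J·s)
f₀ = 7.9310e+14 Hz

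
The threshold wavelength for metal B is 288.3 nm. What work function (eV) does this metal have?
4.30 eV

At the threshold wavelength, photon energy equals work function:
φ = hc/λ₀

Calculating:
φ = (6.626×10⁻³⁴ J·s)(3×10⁸ m/s) / (288.3×10⁻⁹ m)
φ = 4.30 eV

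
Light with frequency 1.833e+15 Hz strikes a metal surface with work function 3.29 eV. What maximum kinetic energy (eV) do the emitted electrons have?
4.2907 eV

Using Einstein's photoelectric equation: KE_max = hf - φ

First, calculate the photon energy:
E_photon = hf = (6.626×10⁻³⁴ J·s)(1.833e+15 Hz)
E_photon = 7.5807 eV

Then, the maximum kinetic energy:
KE_max = E_photon - φ = 7.5807 eV - 3.29 eV = 4.2907 eV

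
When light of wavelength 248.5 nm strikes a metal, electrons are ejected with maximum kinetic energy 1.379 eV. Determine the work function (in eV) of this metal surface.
3.61 eV

From Einstein's photoelectric equation: KE_max = hf - φ = hc/λ - φ

Rearranging for φ:
φ = hc/λ - KE_max

Calculate photon energy:
E_photon = hc/λ = 4.9893 eV

Therefore:
φ = 4.9893 - 1.379 = 3.61 eV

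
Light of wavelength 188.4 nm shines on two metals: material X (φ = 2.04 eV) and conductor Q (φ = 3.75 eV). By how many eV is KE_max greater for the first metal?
1.7100 eV

Using KE_max = hc/λ - φ for each metal:

Photon energy: E = hc/λ = 6.5809 eV

For material X (φ₁ = 2.04 eV):
KE₁ = E - φ₁ = 6.5809 - 2.04 = 4.5409 eV

For conductor Q (φ₂ = 3.75 eV):
KE₂ = E - φ₂ = 6.5809 - 3.75 = 2.8309 eV

Difference:
ΔKE = KE₁ - KE₂ = 4.5409 - 2.8309 = 1.7100 eV

Note: The difference equals the difference in work functions: 3.75 - 2.04 = 1.71 eV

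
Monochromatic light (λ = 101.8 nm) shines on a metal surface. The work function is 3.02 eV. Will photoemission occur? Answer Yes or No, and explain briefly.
Yes

For photoemission, the photon energy must exceed the work function.

Photon energy: E = hc/λ = 12.1792 eV
Work function: φ = 3.02 eV

Since E_photon (12.1792 eV) > φ (3.02 eV), photoemission WILL occur.
The threshold wavelength is λ₀ = hc/φ = 410.5 nm.
Since 101.8 nm < 410.5 nm, the light has sufficient energy.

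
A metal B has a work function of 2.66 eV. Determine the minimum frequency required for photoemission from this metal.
6.4319e+14 Hz

The threshold frequency is when the photon energy equals the work function:
hf₀ = φ

Solving for f₀:
f₀ = φ/h = (2.66 eV × 1.602×10⁻¹⁹ J/eV) / (6.626×10⁻³⁴ J·s)
f₀ = 6.4319e+14 Hz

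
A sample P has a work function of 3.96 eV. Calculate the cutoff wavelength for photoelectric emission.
313.09 nm

The threshold wavelength is when the photon energy equals the work function:
hc/λ₀ = φ

Solving for λ₀:
λ₀ = hc/φ = (6.626×10⁻³⁴ J·s)(3×10⁸ m/s) / (3.96 eV × 1.602×10⁻¹⁹ J/eV)
λ₀ = 313.09 nm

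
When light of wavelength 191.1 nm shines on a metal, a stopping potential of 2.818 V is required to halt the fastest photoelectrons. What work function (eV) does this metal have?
3.67 eV

The stopping potential gives the maximum kinetic energy: KE_max = eV_s = 2.818 eV

From Einstein's photoelectric equation: KE_max = hc/λ - φ
Rearranging: φ = hc/λ - KE_max

Calculate photon energy:
E_photon = hc/λ = (6.626×10⁻³⁴ J·s)(3×10⁸ m/s) / (191.1×10⁻⁹ m) = 6.4879 eV

Therefore:
φ = 6.4879 - 2.818 = 3.67 eV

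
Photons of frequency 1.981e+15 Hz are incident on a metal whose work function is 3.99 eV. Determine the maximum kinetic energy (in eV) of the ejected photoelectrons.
4.2028 eV

Using Einstein's photoelectric equation: KE_max = hf - φ

First, calculate the photon energy:
E_photon = hf = (6.626×10⁻³⁴ J·s)(1.981e+15 Hz)
E_photon = 8.1928 eV

Then, the maximum kinetic energy:
KE_max = E_photon - φ = 8.1928 eV - 3.99 eV = 4.2028 eV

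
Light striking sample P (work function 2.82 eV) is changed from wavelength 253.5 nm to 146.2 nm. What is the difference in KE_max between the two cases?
3.5896 eV

Using Einstein's equation: KE_max = hc/λ - φ

For λ₁ = 253.5 nm:
KE₁ = hc/λ₁ - φ = 4.8909 - 2.82 = 2.0709 eV

For λ₂ = 146.2 nm:
KE₂ = hc/λ₂ - φ = 8.4805 - 2.82 = 5.6605 eV

Change in KE:
ΔKE = KE₂ - KE₁ = 5.6605 - 2.0709 = 3.5896 eV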